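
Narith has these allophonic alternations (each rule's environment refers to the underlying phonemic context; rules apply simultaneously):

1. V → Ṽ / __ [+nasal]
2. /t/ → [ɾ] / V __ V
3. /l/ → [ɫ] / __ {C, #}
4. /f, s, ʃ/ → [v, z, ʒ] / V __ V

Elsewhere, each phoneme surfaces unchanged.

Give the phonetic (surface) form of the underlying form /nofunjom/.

[novũnjõm]

/n/ (word-initial): no rule targets it → [n].
/o/ (between /n/ and /f/) is in the target of rule 1 but the environment (before a nasal consonant) is not met → [o].
/f/ (between /o/ and /u/): between two vowels, so rule 4 applies → [v].
/u/ (between /f/ and /n/): before a nasal consonant, so rule 1 applies → [ũ].
/n/ stays [n].
/j/ (between /n/ and /o/) is unaffected → [j].
/o/ (between /j/ and /m/): before a nasal consonant, so rule 1 applies → [õ].
/m/ stays [m].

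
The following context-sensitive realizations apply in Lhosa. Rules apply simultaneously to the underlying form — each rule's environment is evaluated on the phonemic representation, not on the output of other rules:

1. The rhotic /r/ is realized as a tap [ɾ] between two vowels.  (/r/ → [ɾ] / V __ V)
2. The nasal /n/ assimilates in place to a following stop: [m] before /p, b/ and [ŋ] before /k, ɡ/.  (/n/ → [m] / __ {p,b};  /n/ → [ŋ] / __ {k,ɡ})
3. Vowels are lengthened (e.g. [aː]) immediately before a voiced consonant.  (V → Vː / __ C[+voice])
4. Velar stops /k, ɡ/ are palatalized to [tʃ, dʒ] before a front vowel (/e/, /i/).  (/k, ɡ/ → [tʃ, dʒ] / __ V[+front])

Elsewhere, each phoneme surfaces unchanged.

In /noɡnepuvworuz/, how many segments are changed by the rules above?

5

Segments that undergo a rule: /o/ → [oː] (rule 3); /u/ → [uː] (rule 3); /o/ → [oː] (rule 3); /r/ → [ɾ] (rule 1); /u/ → [uː] (rule 3).
All other segments surface unchanged.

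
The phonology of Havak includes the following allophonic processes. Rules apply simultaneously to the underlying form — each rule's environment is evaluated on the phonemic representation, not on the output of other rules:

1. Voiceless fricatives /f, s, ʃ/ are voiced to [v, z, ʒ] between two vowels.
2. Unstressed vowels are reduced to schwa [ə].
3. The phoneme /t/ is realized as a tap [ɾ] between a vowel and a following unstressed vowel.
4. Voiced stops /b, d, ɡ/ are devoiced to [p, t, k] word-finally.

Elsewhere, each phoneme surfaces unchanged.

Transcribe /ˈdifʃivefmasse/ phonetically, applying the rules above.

/d/ (word-initial) is in the target of rule 4 but the environment (word-finally) is not met → [d].
/i/ (between /d/ and /f/) is in the target of rule 2 but the environment (in an unstressed syllable) is not met → [i].
/f/ (between /i/ and /ʃ/): rule 1 targets it, but not between two vowels → unchanged [f].
/ʃ/ (between /f/ and /i/) is in the target of rule 1 but the environment (between two vowels) is not met → [ʃ].
/i/ — between /ʃ/ and /v/, in an unstressed syllable — surfaces as [ə] (rule 2).
/v/ (between /i/ and /e/): no rule targets it → [v].
/e/ (between /v/ and /f/) occurs in an unstressed syllable → [ə] by rule 2.
/f/ (between /e/ and /m/): rule 1 targets it, but not between two vowels → unchanged [f].
/m/ — not in any rule's target class → [m].
/a/ meets the environment for rule 2 (in an unstressed syllable) → [ə].
/s/ (between /a/ and /s/) is in the target of rule 1 but the environment (between two vowels) is not met → [s].
/s/ (between /s/ and /e/): rule 1 targets it, but not between two vowels → unchanged [s].
Rule 2 applies to /e/ (word-final: in an unstressed syllable) → [ə].

[ˈdifʃəvəfməssə]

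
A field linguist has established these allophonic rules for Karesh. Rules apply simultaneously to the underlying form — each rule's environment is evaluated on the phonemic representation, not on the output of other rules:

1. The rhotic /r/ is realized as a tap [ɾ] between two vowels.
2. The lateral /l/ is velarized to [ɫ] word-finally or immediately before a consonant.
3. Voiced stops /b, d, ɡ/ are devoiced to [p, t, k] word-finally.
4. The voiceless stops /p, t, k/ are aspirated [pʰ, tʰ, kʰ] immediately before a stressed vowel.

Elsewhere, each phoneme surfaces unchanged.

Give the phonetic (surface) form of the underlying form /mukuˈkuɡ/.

/m/ — not in any rule's target class → [m].
/u/ — not in any rule's target class → [u].
/k/ (between /u/ and /u/) fails the environment for rule 4, so it stays [k].
/u/ (between /k/ and /k/): no rule targets it → [u].
/k/ meets the environment for rule 4 (immediately before a stressed vowel) → [kʰ].
/u/ (between /k/ and /ɡ/): no rule targets it → [u].
/ɡ/ meets the environment for rule 3 (word-finally) → [k].

[mukuˈkʰuk]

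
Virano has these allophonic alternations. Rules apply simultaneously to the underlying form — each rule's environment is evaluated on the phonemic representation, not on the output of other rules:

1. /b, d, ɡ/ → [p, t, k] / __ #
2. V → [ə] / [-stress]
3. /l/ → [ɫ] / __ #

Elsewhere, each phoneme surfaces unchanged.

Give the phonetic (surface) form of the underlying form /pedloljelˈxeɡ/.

Rule 2 applies to /e/ (between /p/ and /d/: in an unstressed syllable) → [ə].
/d/ (between /e/ and /l/): rule 1 targets it, but not word-finally → unchanged [d].
/l/ — between /d/ and /o/; rule 3 does not apply here → [l].
/o/ — between /l/ and /l/, in an unstressed syllable — surfaces as [ə] (rule 2).
/l/ (between /o/ and /j/) fails the environment for rule 3, so it stays [l].
/e/ meets the environment for rule 2 (in an unstressed syllable) → [ə].
/l/ — between /e/ and /x/; rule 3 does not apply here → [l].
/e/ (between /x/ and /ɡ/) fails the environment for rule 2, so it stays [e].
/ɡ/ (word-final): word-finally, so rule 1 applies → [k].

[pədləljəlˈxek]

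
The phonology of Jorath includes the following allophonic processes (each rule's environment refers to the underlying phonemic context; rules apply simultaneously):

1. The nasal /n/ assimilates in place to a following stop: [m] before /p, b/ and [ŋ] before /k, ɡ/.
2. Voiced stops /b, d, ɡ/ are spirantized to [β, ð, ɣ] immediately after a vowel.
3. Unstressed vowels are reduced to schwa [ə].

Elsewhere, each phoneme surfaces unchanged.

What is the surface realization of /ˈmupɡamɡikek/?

[ˈmupɡəmɡəkək]

/m/ stays [m].
/u/ (between /m/ and /p/) is in the target of rule 3 but the environment (in an unstressed syllable) is not met → [u].
/p/ (between /u/ and /ɡ/): no rule targets it → [p].
/ɡ/ (between /p/ and /a/) fails the environment for rule 2, so it stays [ɡ].
/a/ meets the environment for rule 3 (in an unstressed syllable) → [ə].
/m/ (between /a/ and /ɡ/): no rule targets it → [m].
/ɡ/ — between /m/ and /i/; rule 2 does not apply here → [ɡ].
/i/ — between /ɡ/ and /k/, in an unstressed syllable — surfaces as [ə] (rule 3).
/k/ — not in any rule's target class → [k].
/e/ (between /k/ and /k/): in an unstressed syllable, so rule 3 applies → [ə].
/k/ (word-final) is unaffected → [k].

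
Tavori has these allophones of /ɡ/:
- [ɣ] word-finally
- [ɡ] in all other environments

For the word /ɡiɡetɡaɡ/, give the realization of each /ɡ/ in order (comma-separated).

Occurrence 1 (position 1): no conditioning environment matches → elsewhere allophone [ɡ].
Occurrence 2 (position 3): no conditioning environment matches → elsewhere allophone [ɡ].
Occurrence 3 (position 6): no conditioning environment matches → elsewhere allophone [ɡ].
Occurrence 4 (position 8): word-finally → [ɣ].

[ɡ], [ɡ], [ɡ], [ɣ]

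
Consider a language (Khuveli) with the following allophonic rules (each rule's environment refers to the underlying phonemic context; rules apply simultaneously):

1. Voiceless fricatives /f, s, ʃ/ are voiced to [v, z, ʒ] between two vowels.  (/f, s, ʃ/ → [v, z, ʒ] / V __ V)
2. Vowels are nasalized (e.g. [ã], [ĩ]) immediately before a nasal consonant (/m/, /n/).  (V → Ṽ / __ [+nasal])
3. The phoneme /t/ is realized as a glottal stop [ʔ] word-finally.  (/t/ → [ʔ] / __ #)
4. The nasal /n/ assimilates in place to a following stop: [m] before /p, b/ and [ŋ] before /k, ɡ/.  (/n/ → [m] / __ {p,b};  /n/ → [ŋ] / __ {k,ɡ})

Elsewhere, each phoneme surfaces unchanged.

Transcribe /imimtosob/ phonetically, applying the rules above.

/i/ (word-initial): before a nasal consonant, so rule 2 applies → [ĩ].
/m/ stays [m].
/i/ — between /m/ and /m/, before a nasal consonant — surfaces as [ĩ] (rule 2).
/m/ (between /i/ and /t/) is unaffected → [m].
/t/ — between /m/ and /o/; rule 3 does not apply here → [t].
/o/ — between /t/ and /s/; rule 2 does not apply here → [o].
/s/ (between /o/ and /o/): between two vowels, so rule 1 applies → [z].
/o/ — between /s/ and /b/; rule 2 does not apply here → [o].
/b/ (word-final): no rule targets it → [b].

[ĩmĩmtozob]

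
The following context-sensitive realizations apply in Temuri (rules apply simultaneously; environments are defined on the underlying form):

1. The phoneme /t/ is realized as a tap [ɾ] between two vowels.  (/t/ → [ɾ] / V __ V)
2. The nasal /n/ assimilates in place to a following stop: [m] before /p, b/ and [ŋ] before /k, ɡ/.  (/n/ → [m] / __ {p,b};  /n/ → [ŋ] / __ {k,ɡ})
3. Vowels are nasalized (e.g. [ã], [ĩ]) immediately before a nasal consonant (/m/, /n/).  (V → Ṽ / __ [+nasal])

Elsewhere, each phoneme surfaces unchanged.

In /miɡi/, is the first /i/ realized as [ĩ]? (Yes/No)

No

/i/ (between /m/ and /ɡ/) fails the environment for rule 3, so it stays [i].
The actual realization is [i], not [ĩ].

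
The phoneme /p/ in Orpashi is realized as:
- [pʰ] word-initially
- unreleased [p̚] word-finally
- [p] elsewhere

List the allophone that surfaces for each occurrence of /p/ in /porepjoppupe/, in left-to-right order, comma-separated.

Occurrence 1 (position 1): word-initially → [pʰ].
Occurrence 2 (position 5): no conditioning environment matches → elsewhere allophone [p].
Occurrence 3 (position 8): no conditioning environment matches → elsewhere allophone [p].
Occurrence 4 (position 9): no conditioning environment matches → elsewhere allophone [p].
Occurrence 5 (position 11): no conditioning environment matches → elsewhere allophone [p].

[pʰ], [p], [p], [p], [p]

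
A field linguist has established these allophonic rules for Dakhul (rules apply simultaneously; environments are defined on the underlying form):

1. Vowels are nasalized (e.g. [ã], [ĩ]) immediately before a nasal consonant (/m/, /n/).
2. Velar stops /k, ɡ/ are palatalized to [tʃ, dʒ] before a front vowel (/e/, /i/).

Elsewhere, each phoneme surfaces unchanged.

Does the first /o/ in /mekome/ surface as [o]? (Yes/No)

/o/ (between /k/ and /m/): before a nasal consonant, so rule 1 applies → [õ].
The actual realization is [õ], not [o].

No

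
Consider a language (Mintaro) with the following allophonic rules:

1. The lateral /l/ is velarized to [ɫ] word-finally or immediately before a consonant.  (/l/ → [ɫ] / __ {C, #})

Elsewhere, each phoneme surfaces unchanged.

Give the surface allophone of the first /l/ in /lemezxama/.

/l/ (word-initial) is in the target of rule 1 but the environment (word-finally or immediately before a consonant) is not met → [l].

[l]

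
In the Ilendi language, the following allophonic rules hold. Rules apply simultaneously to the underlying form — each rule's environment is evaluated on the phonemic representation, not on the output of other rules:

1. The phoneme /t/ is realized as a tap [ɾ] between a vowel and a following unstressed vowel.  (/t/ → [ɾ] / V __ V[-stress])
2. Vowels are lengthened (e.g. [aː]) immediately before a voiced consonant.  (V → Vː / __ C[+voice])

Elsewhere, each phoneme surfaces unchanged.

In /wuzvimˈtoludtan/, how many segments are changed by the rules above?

5

Segments that undergo a rule: /u/ → [uː] (rule 2); /i/ → [iː] (rule 2); /o/ → [oː] (rule 2); /u/ → [uː] (rule 2); /a/ → [aː] (rule 2).
All other segments surface unchanged.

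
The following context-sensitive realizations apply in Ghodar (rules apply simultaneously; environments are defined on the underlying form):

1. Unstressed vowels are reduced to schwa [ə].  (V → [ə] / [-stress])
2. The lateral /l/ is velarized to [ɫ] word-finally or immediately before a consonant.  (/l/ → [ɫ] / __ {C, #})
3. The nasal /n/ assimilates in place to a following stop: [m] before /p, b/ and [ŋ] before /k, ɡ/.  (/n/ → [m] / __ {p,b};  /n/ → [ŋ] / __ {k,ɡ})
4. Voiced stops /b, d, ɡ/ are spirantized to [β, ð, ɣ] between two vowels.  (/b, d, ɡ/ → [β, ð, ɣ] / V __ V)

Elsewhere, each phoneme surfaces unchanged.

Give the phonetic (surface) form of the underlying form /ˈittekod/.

/i/ (word-initial): rule 1 targets it, but not in an unstressed syllable → unchanged [i].
/t/ (between /i/ and /t/): no rule targets it → [t].
/t/ (between /t/ and /e/) is unaffected → [t].
/e/ (between /t/ and /k/) occurs in an unstressed syllable → [ə] by rule 1.
/k/ — not in any rule's target class → [k].
/o/ (between /k/ and /d/): in an unstressed syllable, so rule 1 applies → [ə].
/d/ (word-final) fails the environment for rule 4, so it stays [d].

[ˈittəkəd]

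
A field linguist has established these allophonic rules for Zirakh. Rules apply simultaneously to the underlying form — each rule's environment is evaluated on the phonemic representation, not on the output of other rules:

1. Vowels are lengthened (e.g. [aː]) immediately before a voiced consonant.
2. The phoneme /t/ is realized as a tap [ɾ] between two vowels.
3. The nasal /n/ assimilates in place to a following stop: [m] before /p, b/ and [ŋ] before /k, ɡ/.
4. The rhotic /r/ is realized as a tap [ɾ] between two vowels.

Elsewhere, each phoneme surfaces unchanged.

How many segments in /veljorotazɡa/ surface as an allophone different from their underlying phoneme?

Segments that undergo a rule: /e/ → [eː] (rule 1); /o/ → [oː] (rule 1); /r/ → [ɾ] (rule 4); /t/ → [ɾ] (rule 2); /a/ → [aː] (rule 1).
All other segments surface unchanged.

5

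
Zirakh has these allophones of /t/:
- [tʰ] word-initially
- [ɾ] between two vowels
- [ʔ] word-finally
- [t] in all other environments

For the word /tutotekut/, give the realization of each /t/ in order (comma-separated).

Occurrence 1 (position 1): word-initially → [tʰ].
Occurrence 2 (position 3): between two vowels → [ɾ].
Occurrence 3 (position 5): between two vowels → [ɾ].
Occurrence 4 (position 9): word-finally → [ʔ].

[tʰ], [ɾ], [ɾ], [ʔ]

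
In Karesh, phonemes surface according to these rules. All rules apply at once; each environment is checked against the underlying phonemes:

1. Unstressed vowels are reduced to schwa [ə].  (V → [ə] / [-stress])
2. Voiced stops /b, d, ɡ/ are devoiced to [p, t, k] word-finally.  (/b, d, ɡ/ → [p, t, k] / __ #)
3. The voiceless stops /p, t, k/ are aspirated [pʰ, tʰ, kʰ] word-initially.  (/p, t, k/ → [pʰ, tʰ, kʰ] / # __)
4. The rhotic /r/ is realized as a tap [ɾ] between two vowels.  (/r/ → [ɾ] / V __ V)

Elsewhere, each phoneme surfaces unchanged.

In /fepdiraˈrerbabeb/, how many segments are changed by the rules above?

8

Segments that undergo a rule: /e/ → [ə] (rule 1); /i/ → [ə] (rule 1); /r/ → [ɾ] (rule 4); /a/ → [ə] (rule 1); /r/ → [ɾ] (rule 4); /a/ → [ə] (rule 1); /e/ → [ə] (rule 1); /b/ → [p] (rule 2).
All other segments surface unchanged.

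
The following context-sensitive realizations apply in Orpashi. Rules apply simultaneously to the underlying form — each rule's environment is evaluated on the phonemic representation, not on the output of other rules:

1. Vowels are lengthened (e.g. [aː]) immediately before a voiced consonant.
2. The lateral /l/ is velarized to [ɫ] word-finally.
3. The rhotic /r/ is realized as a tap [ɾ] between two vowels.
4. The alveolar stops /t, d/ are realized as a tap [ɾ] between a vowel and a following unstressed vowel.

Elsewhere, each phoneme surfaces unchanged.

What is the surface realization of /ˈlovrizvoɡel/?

/l/ (word-initial) fails the environment for rule 2, so it stays [l].
/o/ meets the environment for rule 1 (before a voiced consonant) → [oː].
/r/ (between /v/ and /i/) is in the target of rule 3 but the environment (between two vowels) is not met → [r].
/i/ — between /r/ and /z/, before a voiced consonant — surfaces as [iː] (rule 1).
/o/ (between /v/ and /ɡ/) occurs before a voiced consonant → [oː] by rule 1.
/e/ (between /ɡ/ and /l/) occurs before a voiced consonant → [eː] by rule 1.
Rule 2 applies to /l/ (word-final: word-finally) → [ɫ].

[ˈloːvriːzvoːɡeːɫ]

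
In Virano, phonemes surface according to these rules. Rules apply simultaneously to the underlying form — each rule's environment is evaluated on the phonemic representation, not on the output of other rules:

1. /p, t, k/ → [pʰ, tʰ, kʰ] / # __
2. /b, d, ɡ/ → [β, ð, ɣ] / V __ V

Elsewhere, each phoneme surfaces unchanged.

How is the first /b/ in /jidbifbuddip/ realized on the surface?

/b/ (between /d/ and /i/): rule 2 targets it, but not between two vowels → unchanged [b].

[b]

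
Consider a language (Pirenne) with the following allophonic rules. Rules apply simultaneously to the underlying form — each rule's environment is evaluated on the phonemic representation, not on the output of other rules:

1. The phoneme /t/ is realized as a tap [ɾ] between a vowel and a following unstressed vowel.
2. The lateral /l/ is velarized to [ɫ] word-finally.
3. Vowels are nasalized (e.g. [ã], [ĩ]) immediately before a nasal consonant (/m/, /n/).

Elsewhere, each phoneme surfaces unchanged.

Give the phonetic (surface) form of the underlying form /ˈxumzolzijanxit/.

[ˈxũmzolzijãnxit]

/x/ (word-initial): no rule targets it → [x].
Rule 3 applies to /u/ (between /x/ and /m/: before a nasal consonant) → [ũ].
/m/ — not in any rule's target class → [m].
/z/ (between /m/ and /o/) is unaffected → [z].
/o/ (between /z/ and /l/) is in the target of rule 3 but the environment (before a nasal consonant) is not met → [o].
/l/ (between /o/ and /z/) is in the target of rule 2 but the environment (word-finally) is not met → [l].
/z/ stays [z].
/i/ — between /z/ and /j/; rule 3 does not apply here → [i].
/j/ — not in any rule's target class → [j].
/a/ (between /j/ and /n/): before a nasal consonant, so rule 3 applies → [ã].
/n/ — not in any rule's target class → [n].
/x/ stays [x].
/i/ (between /x/ and /t/): rule 3 targets it, but not before a nasal consonant → unchanged [i].
/t/ (word-final) is in the target of rule 1 but the environment (between a vowel and a following unstressed vowel) is not met → [t].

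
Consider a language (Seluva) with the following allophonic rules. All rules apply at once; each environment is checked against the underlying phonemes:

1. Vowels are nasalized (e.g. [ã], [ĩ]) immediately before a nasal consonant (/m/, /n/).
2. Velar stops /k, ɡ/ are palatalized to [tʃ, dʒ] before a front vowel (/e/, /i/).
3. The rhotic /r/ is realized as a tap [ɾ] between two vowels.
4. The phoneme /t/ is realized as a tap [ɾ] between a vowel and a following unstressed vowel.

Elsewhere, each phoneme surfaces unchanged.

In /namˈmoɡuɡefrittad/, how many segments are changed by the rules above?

Segments that undergo a rule: /a/ → [ã] (rule 1); /ɡ/ → [dʒ] (rule 2).
All other segments surface unchanged.

2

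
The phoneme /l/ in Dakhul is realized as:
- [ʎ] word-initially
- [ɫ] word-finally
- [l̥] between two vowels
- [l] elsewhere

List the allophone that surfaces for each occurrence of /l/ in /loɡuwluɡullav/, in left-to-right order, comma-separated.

Occurrence 1 (position 1): word-initially → [ʎ].
Occurrence 2 (position 6): no conditioning environment matches → elsewhere allophone [l].
Occurrence 3 (position 10): no conditioning environment matches → elsewhere allophone [l].
Occurrence 4 (position 11): no conditioning environment matches → elsewhere allophone [l].

[ʎ], [l], [l], [l]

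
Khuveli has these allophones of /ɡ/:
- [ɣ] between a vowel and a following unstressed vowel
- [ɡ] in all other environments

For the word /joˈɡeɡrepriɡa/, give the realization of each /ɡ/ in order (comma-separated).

Occurrence 1 (position 3): no conditioning environment matches → elsewhere allophone [ɡ].
Occurrence 2 (position 5): no conditioning environment matches → elsewhere allophone [ɡ].
Occurrence 3 (position 11): between a vowel and a following unstressed vowel → [ɣ].

[ɡ], [ɡ], [ɣ]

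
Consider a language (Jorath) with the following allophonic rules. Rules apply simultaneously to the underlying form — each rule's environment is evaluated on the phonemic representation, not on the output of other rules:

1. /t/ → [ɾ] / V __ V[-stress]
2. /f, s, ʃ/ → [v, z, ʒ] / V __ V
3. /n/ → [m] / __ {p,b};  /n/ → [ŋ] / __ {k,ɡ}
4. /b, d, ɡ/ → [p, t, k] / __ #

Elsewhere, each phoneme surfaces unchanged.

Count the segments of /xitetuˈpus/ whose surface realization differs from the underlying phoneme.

Segments that undergo a rule: /t/ → [ɾ] (rule 1); /t/ → [ɾ] (rule 1).
All other segments surface unchanged.

2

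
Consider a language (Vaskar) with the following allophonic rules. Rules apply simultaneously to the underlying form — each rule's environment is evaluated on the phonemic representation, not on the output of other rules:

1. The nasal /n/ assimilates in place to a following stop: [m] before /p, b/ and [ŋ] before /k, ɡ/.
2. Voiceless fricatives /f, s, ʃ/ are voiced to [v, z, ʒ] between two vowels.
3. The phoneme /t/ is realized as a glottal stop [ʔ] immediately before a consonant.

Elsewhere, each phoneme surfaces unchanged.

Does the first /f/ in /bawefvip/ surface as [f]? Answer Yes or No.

/f/ — between /e/ and /v/; rule 2 does not apply here → [f].
The actual realization is [f], which matches [f].

Yes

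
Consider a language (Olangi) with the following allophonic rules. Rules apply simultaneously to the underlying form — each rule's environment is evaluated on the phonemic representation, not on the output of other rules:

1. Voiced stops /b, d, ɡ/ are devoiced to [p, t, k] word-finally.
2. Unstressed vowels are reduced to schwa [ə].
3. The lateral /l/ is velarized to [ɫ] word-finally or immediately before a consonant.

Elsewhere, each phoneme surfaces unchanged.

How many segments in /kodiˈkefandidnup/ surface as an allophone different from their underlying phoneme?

Segments that undergo a rule: /o/ → [ə] (rule 2); /i/ → [ə] (rule 2); /a/ → [ə] (rule 2); /i/ → [ə] (rule 2); /u/ → [ə] (rule 2).
All other segments surface unchanged.

5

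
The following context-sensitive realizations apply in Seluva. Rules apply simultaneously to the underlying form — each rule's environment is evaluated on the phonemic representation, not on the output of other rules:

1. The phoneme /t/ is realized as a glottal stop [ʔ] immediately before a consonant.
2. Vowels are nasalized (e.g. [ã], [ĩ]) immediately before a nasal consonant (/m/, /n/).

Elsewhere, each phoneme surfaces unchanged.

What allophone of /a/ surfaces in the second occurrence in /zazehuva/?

[a]

/a/ (word-final) fails the environment for rule 2, so it stays [a].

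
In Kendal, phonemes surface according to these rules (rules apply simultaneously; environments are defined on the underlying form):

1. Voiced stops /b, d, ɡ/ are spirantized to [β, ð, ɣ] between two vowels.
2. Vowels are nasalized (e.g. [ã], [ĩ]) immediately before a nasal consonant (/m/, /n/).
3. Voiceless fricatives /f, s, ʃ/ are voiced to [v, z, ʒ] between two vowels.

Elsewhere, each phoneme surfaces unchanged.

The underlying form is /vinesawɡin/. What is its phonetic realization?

/v/ (word-initial) is unaffected → [v].
/i/ — between /v/ and /n/, before a nasal consonant — surfaces as [ĩ] (rule 2).
/n/ (between /i/ and /e/): no rule targets it → [n].
/e/ (between /n/ and /s/) is in the target of rule 2 but the environment (before a nasal consonant) is not met → [e].
/s/ meets the environment for rule 3 (between two vowels) → [z].
/a/ (between /s/ and /w/): rule 2 targets it, but not before a nasal consonant → unchanged [a].
/w/ (between /a/ and /ɡ/): no rule targets it → [w].
/ɡ/ — between /w/ and /i/; rule 1 does not apply here → [ɡ].
/i/ (between /ɡ/ and /n/) occurs before a nasal consonant → [ĩ] by rule 2.
/n/ — not in any rule's target class → [n].

[vĩnezawɡĩn]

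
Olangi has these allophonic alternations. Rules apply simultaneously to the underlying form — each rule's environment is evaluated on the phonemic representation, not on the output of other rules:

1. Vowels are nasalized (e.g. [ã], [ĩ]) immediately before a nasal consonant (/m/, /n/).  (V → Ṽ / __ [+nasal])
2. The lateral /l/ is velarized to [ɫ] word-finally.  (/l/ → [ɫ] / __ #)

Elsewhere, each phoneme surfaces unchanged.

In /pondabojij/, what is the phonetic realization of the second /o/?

/o/ — between /b/ and /j/; rule 1 does not apply here → [o].

[o]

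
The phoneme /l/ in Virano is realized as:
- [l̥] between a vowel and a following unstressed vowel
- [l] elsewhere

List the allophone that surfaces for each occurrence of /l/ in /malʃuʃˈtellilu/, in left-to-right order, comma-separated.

[l], [l], [l], [l̥]

Occurrence 1 (position 3): no conditioning environment matches → elsewhere allophone [l].
Occurrence 2 (position 9): no conditioning environment matches → elsewhere allophone [l].
Occurrence 3 (position 10): no conditioning environment matches → elsewhere allophone [l].
Occurrence 4 (position 12): between a vowel and a following unstressed vowel → [l̥].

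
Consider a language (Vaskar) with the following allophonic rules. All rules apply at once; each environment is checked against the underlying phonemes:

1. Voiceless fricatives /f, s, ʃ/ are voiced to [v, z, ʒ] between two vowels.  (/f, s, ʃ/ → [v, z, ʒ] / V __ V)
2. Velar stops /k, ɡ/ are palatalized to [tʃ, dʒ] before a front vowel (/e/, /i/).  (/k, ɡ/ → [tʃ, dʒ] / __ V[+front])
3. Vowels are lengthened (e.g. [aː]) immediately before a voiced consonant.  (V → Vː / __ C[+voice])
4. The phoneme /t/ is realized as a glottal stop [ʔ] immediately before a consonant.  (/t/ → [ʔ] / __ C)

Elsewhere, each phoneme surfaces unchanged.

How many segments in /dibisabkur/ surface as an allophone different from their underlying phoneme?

4

Segments that undergo a rule: /i/ → [iː] (rule 3); /s/ → [z] (rule 1); /a/ → [aː] (rule 3); /u/ → [uː] (rule 3).
All other segments surface unchanged.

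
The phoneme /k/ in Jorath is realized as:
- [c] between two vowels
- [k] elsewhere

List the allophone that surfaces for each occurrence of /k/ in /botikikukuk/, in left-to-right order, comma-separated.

[c], [c], [c], [k]

Occurrence 1 (position 5): between two vowels → [c].
Occurrence 2 (position 7): between two vowels → [c].
Occurrence 3 (position 9): between two vowels → [c].
Occurrence 4 (position 11): no conditioning environment matches → elsewhere allophone [k].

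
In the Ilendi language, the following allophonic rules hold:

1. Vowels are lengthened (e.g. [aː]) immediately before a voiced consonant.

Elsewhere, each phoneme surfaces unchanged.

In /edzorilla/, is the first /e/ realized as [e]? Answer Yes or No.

/e/ — word-initial, before a voiced consonant — surfaces as [eː] (rule 1).
The actual realization is [eː], not [e].

No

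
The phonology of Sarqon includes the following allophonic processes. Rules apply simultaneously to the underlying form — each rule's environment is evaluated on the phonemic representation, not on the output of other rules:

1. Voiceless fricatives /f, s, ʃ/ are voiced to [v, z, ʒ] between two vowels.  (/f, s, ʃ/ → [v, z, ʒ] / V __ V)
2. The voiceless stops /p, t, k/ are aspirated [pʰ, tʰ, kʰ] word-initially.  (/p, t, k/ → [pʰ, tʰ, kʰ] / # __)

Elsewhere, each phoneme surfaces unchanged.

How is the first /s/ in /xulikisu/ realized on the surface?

/s/ (between /i/ and /u/): between two vowels, so rule 1 applies → [z].

[z]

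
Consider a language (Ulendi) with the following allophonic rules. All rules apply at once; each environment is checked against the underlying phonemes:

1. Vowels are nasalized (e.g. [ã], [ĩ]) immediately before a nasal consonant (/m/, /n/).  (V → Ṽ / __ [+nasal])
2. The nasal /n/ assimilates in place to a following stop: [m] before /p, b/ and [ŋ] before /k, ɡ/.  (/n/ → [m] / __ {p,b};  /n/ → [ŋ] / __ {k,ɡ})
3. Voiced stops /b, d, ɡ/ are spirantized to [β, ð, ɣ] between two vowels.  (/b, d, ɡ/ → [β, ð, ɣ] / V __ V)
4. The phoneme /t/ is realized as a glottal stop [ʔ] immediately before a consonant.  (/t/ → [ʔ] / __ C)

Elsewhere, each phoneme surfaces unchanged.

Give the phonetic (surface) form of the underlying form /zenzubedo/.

/e/ meets the environment for rule 1 (before a nasal consonant) → [ẽ].
/n/ — between /e/ and /z/; rule 2 does not apply here → [n].
/u/ — between /z/ and /b/; rule 1 does not apply here → [u].
/b/ (between /u/ and /e/) occurs between two vowels → [β] by rule 3.
/e/ (between /b/ and /d/): rule 1 targets it, but not before a nasal consonant → unchanged [e].
/d/ (between /e/ and /o/): between two vowels, so rule 3 applies → [ð].
/o/ — word-final; rule 1 does not apply here → [o].

[zẽnzuβeðo]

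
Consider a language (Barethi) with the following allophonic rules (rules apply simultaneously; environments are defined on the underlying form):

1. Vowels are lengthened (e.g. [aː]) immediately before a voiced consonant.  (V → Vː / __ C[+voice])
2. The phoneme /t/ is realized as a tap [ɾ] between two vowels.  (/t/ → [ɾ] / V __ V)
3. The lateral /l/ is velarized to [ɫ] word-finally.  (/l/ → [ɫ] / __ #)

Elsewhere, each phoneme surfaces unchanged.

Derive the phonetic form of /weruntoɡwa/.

/w/ (word-initial) is unaffected → [w].
/e/ (between /w/ and /r/): before a voiced consonant, so rule 1 applies → [eː].
/r/ (between /e/ and /u/): no rule targets it → [r].
/u/ — between /r/ and /n/, before a voiced consonant — surfaces as [uː] (rule 1).
/n/ stays [n].
/t/ (between /n/ and /o/) is in the target of rule 2 but the environment (between two vowels) is not met → [t].
/o/ (between /t/ and /ɡ/) occurs before a voiced consonant → [oː] by rule 1.
/ɡ/ (between /o/ and /w/) is unaffected → [ɡ].
/w/ (between /ɡ/ and /a/): no rule targets it → [w].
/a/ (word-final): rule 1 targets it, but not before a voiced consonant → unchanged [a].

[weːruːntoːɡwa]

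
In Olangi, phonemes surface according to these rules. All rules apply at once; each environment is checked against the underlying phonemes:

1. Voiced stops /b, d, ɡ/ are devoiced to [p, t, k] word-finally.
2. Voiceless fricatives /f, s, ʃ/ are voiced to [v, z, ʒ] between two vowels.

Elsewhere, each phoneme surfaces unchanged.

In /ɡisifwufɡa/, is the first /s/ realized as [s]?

Rule 2 applies to /s/ (between /i/ and /i/: between two vowels) → [z].
The actual realization is [z], not [s].

No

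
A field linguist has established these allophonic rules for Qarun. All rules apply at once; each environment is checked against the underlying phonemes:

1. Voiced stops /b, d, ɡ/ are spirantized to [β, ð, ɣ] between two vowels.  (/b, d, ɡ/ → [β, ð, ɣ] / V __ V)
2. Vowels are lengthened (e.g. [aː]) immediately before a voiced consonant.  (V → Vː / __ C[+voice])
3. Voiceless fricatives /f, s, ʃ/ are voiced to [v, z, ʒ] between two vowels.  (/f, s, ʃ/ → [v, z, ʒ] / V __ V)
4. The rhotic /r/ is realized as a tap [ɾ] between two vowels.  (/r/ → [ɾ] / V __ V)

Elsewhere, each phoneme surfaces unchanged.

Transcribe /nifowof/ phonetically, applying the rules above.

[nivoːwof]

/n/ (word-initial): no rule targets it → [n].
/i/ — between /n/ and /f/; rule 2 does not apply here → [i].
Rule 3 applies to /f/ (between /i/ and /o/: between two vowels) → [v].
/o/ — between /f/ and /w/, before a voiced consonant — surfaces as [oː] (rule 2).
/w/ — not in any rule's target class → [w].
/o/ — between /w/ and /f/; rule 2 does not apply here → [o].
/f/ (word-final) is in the target of rule 3 but the environment (between two vowels) is not met → [f].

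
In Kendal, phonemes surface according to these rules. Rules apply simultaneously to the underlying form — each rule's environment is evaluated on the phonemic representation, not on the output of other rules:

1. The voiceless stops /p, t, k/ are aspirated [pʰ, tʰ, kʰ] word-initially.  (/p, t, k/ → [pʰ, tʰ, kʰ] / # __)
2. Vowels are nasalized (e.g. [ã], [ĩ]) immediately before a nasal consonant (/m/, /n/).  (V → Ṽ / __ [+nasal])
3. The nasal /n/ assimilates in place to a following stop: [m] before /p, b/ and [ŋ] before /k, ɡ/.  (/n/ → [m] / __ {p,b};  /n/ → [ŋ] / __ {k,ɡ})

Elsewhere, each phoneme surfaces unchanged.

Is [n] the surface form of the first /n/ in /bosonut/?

/n/ (between /o/ and /u/) fails the environment for rule 3, so it stays [n].
The actual realization is [n], which matches [n].

Yes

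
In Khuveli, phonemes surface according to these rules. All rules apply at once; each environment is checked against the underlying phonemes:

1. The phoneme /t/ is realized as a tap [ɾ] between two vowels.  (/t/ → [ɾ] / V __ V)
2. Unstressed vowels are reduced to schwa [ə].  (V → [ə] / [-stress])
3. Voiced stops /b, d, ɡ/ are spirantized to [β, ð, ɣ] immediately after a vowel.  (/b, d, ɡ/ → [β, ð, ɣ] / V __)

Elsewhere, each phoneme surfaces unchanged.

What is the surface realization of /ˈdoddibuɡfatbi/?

/d/ (word-initial) fails the environment for rule 3, so it stays [d].
/o/ — between /d/ and /d/; rule 2 does not apply here → [o].
/d/ — between /o/ and /d/, immediately after a vowel — surfaces as [ð] (rule 3).
/d/ — between /d/ and /i/; rule 3 does not apply here → [d].
/i/ (between /d/ and /b/): in an unstressed syllable, so rule 2 applies → [ə].
/b/ (between /i/ and /u/) occurs immediately after a vowel → [β] by rule 3.
/u/ (between /b/ and /ɡ/) occurs in an unstressed syllable → [ə] by rule 2.
/ɡ/ (between /u/ and /f/): immediately after a vowel, so rule 3 applies → [ɣ].
/a/ (between /f/ and /t/): in an unstressed syllable, so rule 2 applies → [ə].
/t/ (between /a/ and /b/): rule 1 targets it, but not between two vowels → unchanged [t].
/b/ (between /t/ and /i/) fails the environment for rule 3, so it stays [b].
/i/ meets the environment for rule 2 (in an unstressed syllable) → [ə].

[ˈdoðdəβəɣfətbə]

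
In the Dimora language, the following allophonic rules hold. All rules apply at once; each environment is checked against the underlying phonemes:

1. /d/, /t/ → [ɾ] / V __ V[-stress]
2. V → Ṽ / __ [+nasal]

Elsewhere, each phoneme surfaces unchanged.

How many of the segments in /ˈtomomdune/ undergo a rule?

3

Segments that undergo a rule: /o/ → [õ] (rule 2); /o/ → [õ] (rule 2); /u/ → [ũ] (rule 2).
All other segments surface unchanged.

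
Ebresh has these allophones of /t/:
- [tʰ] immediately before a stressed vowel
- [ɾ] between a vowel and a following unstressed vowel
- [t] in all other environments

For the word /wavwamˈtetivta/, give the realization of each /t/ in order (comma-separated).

Occurrence 1 (position 7): immediately before a stressed vowel → [tʰ].
Occurrence 2 (position 9): between a vowel and an unstressed vowel → [ɾ].
Occurrence 3 (position 12): no conditioning environment matches → elsewhere allophone [t].

[tʰ], [ɾ], [t]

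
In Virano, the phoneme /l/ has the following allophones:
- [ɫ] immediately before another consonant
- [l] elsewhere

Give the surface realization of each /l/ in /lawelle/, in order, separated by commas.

[l], [ɫ], [l]

Occurrence 1 (position 1): no conditioning environment matches → elsewhere allophone [l].
Occurrence 2 (position 5): immediately before another consonant → [ɫ].
Occurrence 3 (position 6): no conditioning environment matches → elsewhere allophone [l].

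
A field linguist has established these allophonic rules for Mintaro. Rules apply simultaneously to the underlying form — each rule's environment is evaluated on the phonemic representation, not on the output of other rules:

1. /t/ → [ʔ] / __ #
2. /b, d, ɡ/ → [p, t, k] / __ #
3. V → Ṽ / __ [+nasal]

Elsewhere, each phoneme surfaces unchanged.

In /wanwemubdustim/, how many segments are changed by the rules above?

3

Segments that undergo a rule: /a/ → [ã] (rule 3); /e/ → [ẽ] (rule 3); /i/ → [ĩ] (rule 3).
All other segments surface unchanged.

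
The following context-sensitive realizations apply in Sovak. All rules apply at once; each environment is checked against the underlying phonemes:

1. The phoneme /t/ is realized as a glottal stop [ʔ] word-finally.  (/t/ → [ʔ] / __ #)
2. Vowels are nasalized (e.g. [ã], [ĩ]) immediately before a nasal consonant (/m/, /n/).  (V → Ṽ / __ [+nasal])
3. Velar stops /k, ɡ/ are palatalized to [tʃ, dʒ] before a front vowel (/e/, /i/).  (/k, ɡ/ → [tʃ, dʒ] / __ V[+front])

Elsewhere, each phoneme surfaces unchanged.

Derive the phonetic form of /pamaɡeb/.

[pãmadʒeb]

/p/ (word-initial): no rule targets it → [p].
/a/ — between /p/ and /m/, before a nasal consonant — surfaces as [ã] (rule 2).
/m/ — not in any rule's target class → [m].
/a/ (between /m/ and /ɡ/) fails the environment for rule 2, so it stays [a].
/ɡ/ (between /a/ and /e/) occurs before a front vowel → [dʒ] by rule 3.
/e/ (between /ɡ/ and /b/) is in the target of rule 2 but the environment (before a nasal consonant) is not met → [e].
/b/ — not in any rule's target class → [b].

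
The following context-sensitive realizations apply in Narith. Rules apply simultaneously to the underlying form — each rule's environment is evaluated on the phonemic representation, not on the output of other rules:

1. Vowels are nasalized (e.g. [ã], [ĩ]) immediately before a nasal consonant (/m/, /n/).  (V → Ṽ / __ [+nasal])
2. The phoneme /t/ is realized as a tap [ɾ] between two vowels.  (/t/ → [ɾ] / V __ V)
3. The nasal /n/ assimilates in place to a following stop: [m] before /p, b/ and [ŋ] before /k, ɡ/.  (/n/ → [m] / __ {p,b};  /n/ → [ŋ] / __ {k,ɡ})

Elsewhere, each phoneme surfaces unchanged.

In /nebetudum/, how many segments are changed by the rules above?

2

Segments that undergo a rule: /t/ → [ɾ] (rule 2); /u/ → [ũ] (rule 1).
All other segments surface unchanged.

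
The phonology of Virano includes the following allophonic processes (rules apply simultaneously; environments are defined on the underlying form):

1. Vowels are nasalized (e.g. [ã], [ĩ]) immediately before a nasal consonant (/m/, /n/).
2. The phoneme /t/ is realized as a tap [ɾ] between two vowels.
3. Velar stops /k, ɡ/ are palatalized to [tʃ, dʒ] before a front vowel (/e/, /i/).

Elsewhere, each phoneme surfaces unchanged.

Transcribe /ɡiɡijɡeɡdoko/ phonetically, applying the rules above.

[dʒidʒijdʒeɡdoko]

/ɡ/ (word-initial): before a front vowel, so rule 3 applies → [dʒ].
/i/ (between /ɡ/ and /ɡ/) is in the target of rule 1 but the environment (before a nasal consonant) is not met → [i].
/ɡ/ (between /i/ and /i/) occurs before a front vowel → [dʒ] by rule 3.
/i/ (between /ɡ/ and /j/) fails the environment for rule 1, so it stays [i].
/ɡ/ (between /j/ and /e/) occurs before a front vowel → [dʒ] by rule 3.
/e/ (between /ɡ/ and /ɡ/) is in the target of rule 1 but the environment (before a nasal consonant) is not met → [e].
/ɡ/ (between /e/ and /d/): rule 3 targets it, but not before a front vowel → unchanged [ɡ].
/o/ (between /d/ and /k/): rule 1 targets it, but not before a nasal consonant → unchanged [o].
/k/ (between /o/ and /o/) fails the environment for rule 3, so it stays [k].
/o/ (word-final): rule 1 targets it, but not before a nasal consonant → unchanged [o].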